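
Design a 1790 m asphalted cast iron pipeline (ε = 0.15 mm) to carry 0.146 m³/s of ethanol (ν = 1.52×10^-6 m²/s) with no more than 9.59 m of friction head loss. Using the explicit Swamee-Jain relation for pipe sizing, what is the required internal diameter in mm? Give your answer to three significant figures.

Swamee-Jain (Type III): D = 0.66·[ε^1.25·(LQ²/(gh_f))^4.75 + ν·Q^9.4·(L/(gh_f))^5.2]^0.04
LQ²/(gh_f) = 0.4056; L/(gh_f) = 19.03
Term 1 = ε^1.25·(…)^4.75 = 2.28×10^-7; Term 2 = ν·Q^9.4·(…)^5.2 = 9.54×10^-8
D = 0.66·(2.28×10^-7 + 9.54×10^-8)^0.04 = 0.3630 m = 363 mm
Check: V = 1.41 m/s, Re = 3.37×10^5, f = 0.01765, h_f = 8.83 m ≈ 9.59 m ✓

D ≈ 363 mm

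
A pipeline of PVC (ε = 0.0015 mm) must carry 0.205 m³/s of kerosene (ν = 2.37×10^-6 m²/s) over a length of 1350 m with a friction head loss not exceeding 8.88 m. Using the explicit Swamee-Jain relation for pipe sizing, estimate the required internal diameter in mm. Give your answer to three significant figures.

Swamee-Jain (Type III): D = 0.66·[ε^1.25·(LQ²/(gh_f))^4.75 + ν·Q^9.4·(L/(gh_f))^5.2]^0.04
LQ²/(gh_f) = 0.6513; L/(gh_f) = 15.50
Term 1 = ε^1.25·(…)^4.75 = 6.85×10^-9; Term 2 = ν·Q^9.4·(…)^5.2 = 1.24×10^-6
D = 0.66·(6.85×10^-9 + 1.24×10^-6)^0.04 = 0.3832 m = 383 mm
Check: V = 1.78 m/s, Re = 2.87×10^5, f = 0.01454, h_f = 8.25 m ≈ 8.88 m ✓

D ≈ 383 mm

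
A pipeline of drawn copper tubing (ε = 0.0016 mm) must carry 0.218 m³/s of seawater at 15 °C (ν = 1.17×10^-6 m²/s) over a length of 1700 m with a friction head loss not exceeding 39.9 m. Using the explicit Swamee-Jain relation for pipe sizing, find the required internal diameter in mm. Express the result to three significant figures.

D ≈ 293 mm

Swamee-Jain (Type III): D = 0.66·[ε^1.25·(LQ²/(gh_f))^4.75 + ν·Q^9.4·(L/(gh_f))^5.2]^0.04
LQ²/(gh_f) = 0.2064; L/(gh_f) = 4.343
Term 1 = ε^1.25·(…)^4.75 = 3.16×10^-11; Term 2 = ν·Q^9.4·(…)^5.2 = 1.47×10^-9
D = 0.66·(3.16×10^-11 + 1.47×10^-9)^0.04 = 0.2928 m = 293 mm
Check: V = 3.24 m/s, Re = 8.10×10^5, f = 0.01215, h_f = 37.7 m ≈ 39.9 m ✓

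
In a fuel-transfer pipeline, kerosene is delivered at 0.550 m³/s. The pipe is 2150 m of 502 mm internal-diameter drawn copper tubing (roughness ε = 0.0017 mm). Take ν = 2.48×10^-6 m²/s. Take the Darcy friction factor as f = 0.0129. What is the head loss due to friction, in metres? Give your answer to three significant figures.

V = 4Q/(πD²) = 4·0.550/(π·0.502²) = 2.779 m/s
h_f = f(L/D)V²/(2g) = 0.01290·(2150/0.502)·2.779²/(2·9.81) = 21.74 m

h_f ≈ 21.7 m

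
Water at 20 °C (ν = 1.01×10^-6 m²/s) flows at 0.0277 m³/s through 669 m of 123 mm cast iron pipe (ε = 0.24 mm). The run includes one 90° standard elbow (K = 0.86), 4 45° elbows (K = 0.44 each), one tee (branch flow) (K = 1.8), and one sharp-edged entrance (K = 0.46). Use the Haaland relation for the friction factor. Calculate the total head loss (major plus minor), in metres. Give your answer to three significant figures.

V = 4Q/(πD²) = 2.331 m/s; V²/2g = 0.2770 m
Re = 2.84×10^5, ε/D = 0.00195 → f = 0.02388 (Haaland)
Major: h_f = f(L/D)·V²/2g = 0.02388·5439·0.2770 = 35.98 m
Minor: ΣK = 4.88; h_m = ΣK·V²/2g = 1.352 m
Total H_L = 35.98 + 1.352 = 37.33 m

H_L ≈ 37.3 m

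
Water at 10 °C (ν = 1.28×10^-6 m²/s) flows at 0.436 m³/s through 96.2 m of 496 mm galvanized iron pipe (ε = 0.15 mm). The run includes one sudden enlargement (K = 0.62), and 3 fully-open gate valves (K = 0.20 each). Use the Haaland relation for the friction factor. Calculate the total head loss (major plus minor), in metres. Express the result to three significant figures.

V = 4Q/(πD²) = 2.256 m/s; V²/2g = 0.2595 m
Re = 8.74×10^5, ε/D = 3.02×10^-4 → f = 0.01571 (Haaland)
Major: h_f = f(L/D)·V²/2g = 0.01571·194.0·0.2595 = 0.7906 m
Minor: ΣK = 1.22; h_m = ΣK·V²/2g = 0.3166 m
Total H_L = 0.7906 + 0.3166 = 1.107 m

H_L ≈ 1.11 m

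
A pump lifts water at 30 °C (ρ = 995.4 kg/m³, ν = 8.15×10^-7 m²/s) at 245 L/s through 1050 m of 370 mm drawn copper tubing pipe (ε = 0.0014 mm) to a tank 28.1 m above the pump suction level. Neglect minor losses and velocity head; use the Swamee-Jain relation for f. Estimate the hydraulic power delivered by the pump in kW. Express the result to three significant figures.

V = 4Q/(πD²) = 2.279 m/s; Re = 1.03×10^6; ε/D = 3.78×10^-6; f = 0.01164
h_f = f(L/D)V²/2g = 8.740 m
Total head H = z + h_f = 28.1 + 8.740 = 36.84 m
P_hyd = ρgQH = 995.4·9.81·0.245·36.84 = 88.14 kW

P_hyd ≈ 88.1 kW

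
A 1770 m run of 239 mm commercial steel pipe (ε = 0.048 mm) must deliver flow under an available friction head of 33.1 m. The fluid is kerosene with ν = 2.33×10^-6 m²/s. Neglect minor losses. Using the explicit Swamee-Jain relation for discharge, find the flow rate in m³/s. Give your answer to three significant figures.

Q ≈ 0.103 m³/s

Swamee-Jain (Type II): Q = -0.965·√(gD⁵h_f/L)·ln[ε/(3.7D) + √(3.17ν²L/(gD³h_f))]
√(gD⁵h_f/L) = √(9.81·0.239⁵·33.1/1770) = 0.01196
ε/(3.7D) = 5.43×10^-5; √(3.17ν²L/(gD³h_f)) = 8.29×10^-5
Q = -0.965·0.01196·ln(1.372×10^-4) = 0.1027 m³/s
Check: V = 2.29 m/s, Re = 2.35×10^5, f = 0.01679, h_f = 33.2 m ≈ 33.1 m ✓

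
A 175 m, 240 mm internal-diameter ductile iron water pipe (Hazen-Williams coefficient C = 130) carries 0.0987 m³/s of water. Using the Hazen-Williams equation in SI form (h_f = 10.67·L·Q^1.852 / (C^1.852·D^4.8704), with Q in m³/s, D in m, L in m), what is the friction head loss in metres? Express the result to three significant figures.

h_f = 10.67·175·0.0987^1.852 / (130^1.852·0.240^4.8704) = 3.253 m

h_f ≈ 3.25 m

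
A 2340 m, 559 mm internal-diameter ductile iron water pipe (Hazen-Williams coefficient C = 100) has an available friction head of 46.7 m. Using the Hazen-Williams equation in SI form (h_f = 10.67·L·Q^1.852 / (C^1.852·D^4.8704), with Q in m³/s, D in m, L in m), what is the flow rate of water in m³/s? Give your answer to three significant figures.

Rearranging: Q = [h_f·C^1.852·D^4.8704 / (10.67·L)]^(1/1.852)
Q = [46.7·100^1.852·0.559^4.8704 / (10.67·2340)]^0.540 = 0.7290 m³/s

Q ≈ 0.729 m³/s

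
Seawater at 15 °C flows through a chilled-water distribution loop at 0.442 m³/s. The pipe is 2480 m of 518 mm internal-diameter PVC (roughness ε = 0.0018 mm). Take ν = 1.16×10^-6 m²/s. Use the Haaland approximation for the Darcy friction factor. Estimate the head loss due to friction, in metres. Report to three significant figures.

h_f ≈ 12.6 m

V = 4Q/(πD²) = 4·0.442/(π·0.518²) = 2.097 m/s
Re = VD/ν = 2.097·0.518/1.16×10^-6 = 9.37×10^5 → turbulent
ε/D = 0.0018/518 = 3.47×10^-6
Haaland: f = 0.01177
h_f = f(L/D)V²/(2g) = 0.01177·(2480/0.518)·2.097²/(2·9.81) = 12.63 m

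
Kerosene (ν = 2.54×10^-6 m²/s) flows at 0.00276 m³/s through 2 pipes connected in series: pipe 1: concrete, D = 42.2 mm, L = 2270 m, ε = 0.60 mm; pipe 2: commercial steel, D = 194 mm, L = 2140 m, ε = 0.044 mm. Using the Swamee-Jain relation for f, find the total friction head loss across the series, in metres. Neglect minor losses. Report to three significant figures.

Pipe 1: V = 1.973 m/s, Re = 3.28×10^4, ε/D = 0.0142, f = 0.04478, h_1 = f(L/D)V²/2g = 478.1 m
Pipe 2: V = 0.09337 m/s, Re = 7130, ε/D = 2.27×10^-4, f = 0.03441, h_2 = f(L/D)V²/2g = 0.1687 m
Series → Q common, losses add: H = Σh = 478.3 m

H ≈ 478 m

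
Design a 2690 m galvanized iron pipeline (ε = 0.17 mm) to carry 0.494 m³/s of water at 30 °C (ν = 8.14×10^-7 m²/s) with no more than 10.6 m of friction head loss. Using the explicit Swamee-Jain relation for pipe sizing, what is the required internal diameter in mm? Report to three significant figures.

Swamee-Jain (Type III): D = 0.66·[ε^1.25·(LQ²/(gh_f))^4.75 + ν·Q^9.4·(L/(gh_f))^5.2]^0.04
LQ²/(gh_f) = 6.313; L/(gh_f) = 25.87
Term 1 = ε^1.25·(…)^4.75 = 0.123; Term 2 = ν·Q^9.4·(…)^5.2 = 0.0239
D = 0.66·(0.123 + 0.0239)^0.04 = 0.6112 m = 611 mm
Check: V = 1.68 m/s, Re = 1.26×10^6, f = 0.01541, h_f = 9.80 m ≈ 10.6 m ✓

D ≈ 611 mm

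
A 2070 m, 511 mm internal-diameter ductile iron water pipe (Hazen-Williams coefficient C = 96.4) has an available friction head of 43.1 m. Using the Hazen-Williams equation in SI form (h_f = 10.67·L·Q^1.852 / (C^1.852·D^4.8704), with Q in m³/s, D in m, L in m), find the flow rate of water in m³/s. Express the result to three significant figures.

Q ≈ 0.568 m³/s

Rearranging: Q = [h_f·C^1.852·D^4.8704 / (10.67·L)]^(1/1.852)
Q = [43.1·96.4^1.852·0.511^4.8704 / (10.67·2070)]^0.540 = 0.5678 m³/s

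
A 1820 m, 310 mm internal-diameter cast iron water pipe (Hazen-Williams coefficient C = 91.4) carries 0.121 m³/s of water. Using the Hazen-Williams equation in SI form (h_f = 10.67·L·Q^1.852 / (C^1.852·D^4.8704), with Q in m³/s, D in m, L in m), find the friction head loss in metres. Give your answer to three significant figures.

h_f ≈ 27.2 m

h_f = 10.67·1820·0.121^1.852 / (91.4^1.852·0.310^4.8704) = 27.24 m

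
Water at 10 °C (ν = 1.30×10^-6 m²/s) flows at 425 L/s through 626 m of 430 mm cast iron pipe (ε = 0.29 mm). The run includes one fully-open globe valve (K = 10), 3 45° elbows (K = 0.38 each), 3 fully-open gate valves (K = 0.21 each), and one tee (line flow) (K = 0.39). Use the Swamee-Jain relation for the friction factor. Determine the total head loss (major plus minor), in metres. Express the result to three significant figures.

V = 4Q/(πD²) = 2.927 m/s; V²/2g = 0.4365 m
Re = 9.68×10^5, ε/D = 6.74×10^-4 → f = 0.01840 (Swamee-Jain)
Major: h_f = f(L/D)·V²/2g = 0.01840·1456·0.4365 = 11.69 m
Minor: ΣK = 12.2; h_m = ΣK·V²/2g = 5.308 m
Total H_L = 11.69 + 5.308 = 17.00 m

H_L ≈ 17.0 m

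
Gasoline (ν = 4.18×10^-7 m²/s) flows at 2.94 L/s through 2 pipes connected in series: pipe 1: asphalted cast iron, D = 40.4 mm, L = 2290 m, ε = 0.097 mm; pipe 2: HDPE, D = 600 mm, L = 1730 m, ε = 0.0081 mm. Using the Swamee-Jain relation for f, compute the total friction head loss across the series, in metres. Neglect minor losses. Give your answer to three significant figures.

Pipe 1: V = 2.293 m/s, Re = 2.22×10^5, ε/D = 0.00240, f = 0.02548, h_1 = f(L/D)V²/2g = 387.2 m
Pipe 2: V = 0.01040 m/s, Re = 1.49×10^4, ε/D = 1.35×10^-5, f = 0.02785, h_2 = f(L/D)V²/2g = 4.425×10^-4 m
Series → Q common, losses add: H = Σh = 387.2 m

H ≈ 387 m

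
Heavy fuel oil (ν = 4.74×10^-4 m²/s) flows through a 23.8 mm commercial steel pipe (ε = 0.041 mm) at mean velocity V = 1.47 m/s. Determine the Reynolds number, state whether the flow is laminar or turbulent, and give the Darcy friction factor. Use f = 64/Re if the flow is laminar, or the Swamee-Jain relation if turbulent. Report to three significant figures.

Re = VD/ν = 1.470·0.0238/4.74×10^-4 = 73.8
Re < 2300 → laminar → f = 64/Re = 0.8671

Re ≈ 73.8; laminar; f = 64/Re ≈ 0.867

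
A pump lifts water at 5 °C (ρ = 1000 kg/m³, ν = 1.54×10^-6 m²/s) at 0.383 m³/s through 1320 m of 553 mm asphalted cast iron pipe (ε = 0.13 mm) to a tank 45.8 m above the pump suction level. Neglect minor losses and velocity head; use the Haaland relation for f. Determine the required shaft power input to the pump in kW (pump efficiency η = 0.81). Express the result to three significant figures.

P_shaft ≈ 235 kW

V = 4Q/(πD²) = 1.595 m/s; Re = 5.73×10^5; ε/D = 2.35×10^-4; f = 0.01546
h_f = f(L/D)V²/2g = 4.782 m
Total head H = z + h_f = 45.8 + 4.782 = 50.58 m
P_hyd = ρgQH = 1000·9.81·0.383·50.58 = 190.0 kW
P_shaft = P_hyd/η = 190.0/0.81 = 234.6 kW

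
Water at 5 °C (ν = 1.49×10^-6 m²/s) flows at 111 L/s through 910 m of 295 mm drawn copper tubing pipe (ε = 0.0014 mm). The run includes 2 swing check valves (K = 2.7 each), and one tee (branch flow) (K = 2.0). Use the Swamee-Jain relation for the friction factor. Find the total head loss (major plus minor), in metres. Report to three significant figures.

V = 4Q/(πD²) = 1.624 m/s; V²/2g = 0.1344 m
Re = 3.22×10^5, ε/D = 4.75×10^-6 → f = 0.01425 (Swamee-Jain)
Major: h_f = f(L/D)·V²/2g = 0.01425·3085·0.1344 = 5.908 m
Minor: ΣK = 7.40; h_m = ΣK·V²/2g = 0.9947 m
Total H_L = 5.908 + 0.9947 = 6.903 m

H_L ≈ 6.90 m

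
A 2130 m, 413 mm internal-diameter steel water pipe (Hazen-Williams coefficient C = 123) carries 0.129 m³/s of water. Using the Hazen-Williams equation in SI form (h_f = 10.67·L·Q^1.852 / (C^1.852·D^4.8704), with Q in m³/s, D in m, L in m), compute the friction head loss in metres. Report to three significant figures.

h_f ≈ 5.12 m

h_f = 10.67·2130·0.129^1.852 / (123^1.852·0.413^4.8704) = 5.121 m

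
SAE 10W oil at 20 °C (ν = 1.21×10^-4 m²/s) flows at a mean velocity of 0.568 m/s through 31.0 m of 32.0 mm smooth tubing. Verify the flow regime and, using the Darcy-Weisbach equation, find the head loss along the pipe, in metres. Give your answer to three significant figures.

h_f ≈ 6.79 m

Re = VD/ν = 0.568·0.03200/1.21×10^-4 = 150 → laminar (Re < 2300)
f = 64/Re = 0.4261
h_f = f(L/D)V²/(2g) = 0.4261·(31.0/0.03200)·0.568²/(2·9.81) = 6.787 m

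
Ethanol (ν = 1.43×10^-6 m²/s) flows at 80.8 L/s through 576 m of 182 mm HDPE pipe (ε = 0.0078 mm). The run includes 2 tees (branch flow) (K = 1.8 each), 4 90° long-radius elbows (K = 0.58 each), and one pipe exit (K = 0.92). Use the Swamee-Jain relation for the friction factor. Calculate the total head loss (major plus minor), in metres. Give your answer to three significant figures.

V = 4Q/(πD²) = 3.106 m/s; V²/2g = 0.4917 m
Re = 3.95×10^5, ε/D = 4.29×10^-5 → f = 0.01423 (Swamee-Jain)
Major: h_f = f(L/D)·V²/2g = 0.01423·3165·0.4917 = 22.14 m
Minor: ΣK = 6.84; h_m = ΣK·V²/2g = 3.363 m
Total H_L = 22.14 + 3.363 = 25.50 m

H_L ≈ 25.5 m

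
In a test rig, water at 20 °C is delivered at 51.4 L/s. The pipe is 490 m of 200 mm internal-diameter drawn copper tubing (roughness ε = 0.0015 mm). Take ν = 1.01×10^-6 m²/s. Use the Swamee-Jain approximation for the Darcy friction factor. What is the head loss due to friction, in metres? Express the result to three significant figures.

h_f ≈ 4.77 m

V = 4Q/(πD²) = 4·0.0514/(π·0.200²) = 1.636 m/s
Re = VD/ν = 1.636·0.200/1.01×10^-6 = 3.24×10^5 → turbulent
ε/D = 0.0015/200 = 7.50×10^-6
Swamee-Jain: f = 0.01426
h_f = f(L/D)V²/(2g) = 0.01426·(490/0.200)·1.636²/(2·9.81) = 4.767 m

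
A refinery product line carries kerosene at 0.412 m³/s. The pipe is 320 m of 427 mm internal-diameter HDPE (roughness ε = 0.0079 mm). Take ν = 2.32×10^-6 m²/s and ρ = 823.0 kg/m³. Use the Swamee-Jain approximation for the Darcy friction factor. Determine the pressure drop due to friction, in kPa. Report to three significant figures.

V = 4Q/(πD²) = 4·0.412/(π·0.427²) = 2.877 m/s
Re = VD/ν = 2.877·0.427/2.32×10^-6 = 5.30×10^5 → turbulent
ε/D = 0.0079/427 = 1.85×10^-5
Swamee-Jain: f = 0.01326
h_f = f(L/D)V²/(2g) = 0.01326·(320/0.427)·2.877²/(2·9.81) = 4.193 m
Δp = ρg·h_f = 823.0·9.81·4.193 = 33.85 kPa

Δp ≈ 33.8 kPa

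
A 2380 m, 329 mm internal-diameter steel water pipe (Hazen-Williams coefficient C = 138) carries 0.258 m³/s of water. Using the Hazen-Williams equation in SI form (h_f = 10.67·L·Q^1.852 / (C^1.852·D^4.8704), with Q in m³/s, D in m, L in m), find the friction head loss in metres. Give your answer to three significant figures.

h_f ≈ 50.5 m

h_f = 10.67·2380·0.258^1.852 / (138^1.852·0.329^4.8704) = 50.52 m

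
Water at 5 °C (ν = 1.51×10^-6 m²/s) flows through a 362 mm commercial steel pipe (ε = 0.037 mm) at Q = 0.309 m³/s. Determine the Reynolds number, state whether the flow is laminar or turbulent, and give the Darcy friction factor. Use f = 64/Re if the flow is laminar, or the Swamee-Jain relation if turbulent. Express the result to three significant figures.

V = 4Q/(πD²) = 3.002 m/s
Re = VD/ν = 3.002·0.362/1.51×10^-6 = 7.20×10^5
Re > 4000 → turbulent; ε/D = 1.02×10^-4
Swamee-Jain: f = 0.01395

Re ≈ 7.20×10^5; turbulent; f ≈ 0.0139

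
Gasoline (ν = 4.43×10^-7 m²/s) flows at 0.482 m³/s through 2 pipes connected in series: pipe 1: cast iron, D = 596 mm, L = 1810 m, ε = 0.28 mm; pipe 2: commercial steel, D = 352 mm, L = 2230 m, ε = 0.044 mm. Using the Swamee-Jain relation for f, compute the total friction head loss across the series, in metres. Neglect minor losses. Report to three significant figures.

H ≈ 110 m

Pipe 1: V = 1.728 m/s, Re = 2.32×10^6, ε/D = 4.70×10^-4, f = 0.01677, h_1 = f(L/D)V²/2g = 7.748 m
Pipe 2: V = 4.953 m/s, Re = 3.94×10^6, ε/D = 1.25×10^-4, f = 0.01295, h_2 = f(L/D)V²/2g = 102.6 m
Series → Q common, losses add: H = Σh = 110.4 m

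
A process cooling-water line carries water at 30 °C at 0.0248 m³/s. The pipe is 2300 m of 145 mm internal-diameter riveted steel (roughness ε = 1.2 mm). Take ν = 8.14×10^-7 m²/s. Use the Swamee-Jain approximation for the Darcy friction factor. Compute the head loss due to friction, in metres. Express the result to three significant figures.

V = 4Q/(πD²) = 4·0.0248/(π·0.145²) = 1.502 m/s
Re = VD/ν = 1.502·0.145/8.14×10^-7 = 2.68×10^5 → turbulent
ε/D = 1.2/145 = 0.00828
Swamee-Jain: f = 0.03598
h_f = f(L/D)V²/(2g) = 0.03598·(2300/0.145)·1.502²/(2·9.81) = 65.60 m

h_f ≈ 65.6 m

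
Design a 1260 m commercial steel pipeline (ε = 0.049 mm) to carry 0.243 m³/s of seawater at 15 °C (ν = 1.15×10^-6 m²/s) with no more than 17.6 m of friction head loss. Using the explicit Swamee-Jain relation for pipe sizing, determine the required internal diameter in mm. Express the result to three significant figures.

D ≈ 351 mm

Swamee-Jain (Type III): D = 0.66·[ε^1.25·(LQ²/(gh_f))^4.75 + ν·Q^9.4·(L/(gh_f))^5.2]^0.04
LQ²/(gh_f) = 0.4309; L/(gh_f) = 7.298
Term 1 = ε^1.25·(…)^4.75 = 7.52×10^-8; Term 2 = ν·Q^9.4·(…)^5.2 = 5.94×10^-8
D = 0.66·(7.52×10^-8 + 5.94×10^-8)^0.04 = 0.3505 m = 351 mm
Check: V = 2.52 m/s, Re = 7.68×10^5, f = 0.01434, h_f = 16.7 m ≈ 17.6 m ✓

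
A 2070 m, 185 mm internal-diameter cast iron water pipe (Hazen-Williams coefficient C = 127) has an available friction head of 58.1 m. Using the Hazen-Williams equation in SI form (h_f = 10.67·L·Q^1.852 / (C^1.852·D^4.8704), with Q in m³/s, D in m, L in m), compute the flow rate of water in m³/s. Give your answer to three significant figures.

Rearranging: Q = [h_f·C^1.852·D^4.8704 / (10.67·L)]^(1/1.852)
Q = [58.1·127^1.852·0.185^4.8704 / (10.67·2070)]^0.540 = 0.06075 m³/s

Q ≈ 0.0607 m³/s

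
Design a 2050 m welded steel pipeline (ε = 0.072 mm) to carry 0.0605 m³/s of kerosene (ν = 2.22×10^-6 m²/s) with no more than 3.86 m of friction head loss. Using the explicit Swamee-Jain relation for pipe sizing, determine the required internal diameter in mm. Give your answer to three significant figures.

Swamee-Jain (Type III): D = 0.66·[ε^1.25·(LQ²/(gh_f))^4.75 + ν·Q^9.4·(L/(gh_f))^5.2]^0.04
LQ²/(gh_f) = 0.1982; L/(gh_f) = 54.14
Term 1 = ε^1.25·(…)^4.75 = 3.04×10^-9; Term 2 = ν·Q^9.4·(…)^5.2 = 8.11×10^-9
D = 0.66·(3.04×10^-9 + 8.11×10^-9)^0.04 = 0.3173 m = 317 mm
Check: V = 0.765 m/s, Re = 1.09×10^5, f = 0.01886, h_f = 3.64 m ≈ 3.86 m ✓

D ≈ 317 mm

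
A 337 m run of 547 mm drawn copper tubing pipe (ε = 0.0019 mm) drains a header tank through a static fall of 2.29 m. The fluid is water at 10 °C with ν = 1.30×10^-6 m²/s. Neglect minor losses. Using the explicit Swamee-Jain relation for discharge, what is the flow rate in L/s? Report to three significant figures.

Q ≈ 589 L/s

Swamee-Jain (Type II): Q = -0.965·√(gD⁵h_f/L)·ln[ε/(3.7D) + √(3.17ν²L/(gD³h_f))]
√(gD⁵h_f/L) = √(9.81·0.547⁵·2.29/337) = 0.05714
ε/(3.7D) = 9.39×10^-7; √(3.17ν²L/(gD³h_f)) = 2.22×10^-5
Q = -0.965·0.05714·ln(2.310×10^-5) = 0.5886 m³/s
Check: V = 2.50 m/s, Re = 1.05×10^6, f = 0.01160, h_f = 2.28 m ≈ 2.29 m ✓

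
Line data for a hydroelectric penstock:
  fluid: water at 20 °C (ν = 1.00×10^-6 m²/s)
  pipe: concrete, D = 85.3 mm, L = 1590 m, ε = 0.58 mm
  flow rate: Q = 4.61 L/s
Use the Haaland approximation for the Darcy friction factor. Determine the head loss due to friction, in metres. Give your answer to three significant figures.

V = 4Q/(πD²) = 4·0.00461/(π·0.0853²) = 0.8067 m/s
Re = VD/ν = 0.8067·0.0853/1.00×10^-6 = 6.88×10^4 → turbulent
ε/D = 0.58/85.3 = 0.00680
Haaland: f = 0.03448
h_f = f(L/D)V²/(2g) = 0.03448·(1590/0.0853)·0.8067²/(2·9.81) = 21.32 m

h_f ≈ 21.3 m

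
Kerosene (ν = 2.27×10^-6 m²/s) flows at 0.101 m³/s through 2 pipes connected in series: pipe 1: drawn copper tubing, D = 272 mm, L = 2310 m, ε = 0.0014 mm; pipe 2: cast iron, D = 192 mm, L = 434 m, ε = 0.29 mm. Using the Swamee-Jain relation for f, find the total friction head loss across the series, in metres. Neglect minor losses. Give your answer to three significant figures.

Pipe 1: V = 1.738 m/s, Re = 2.08×10^5, ε/D = 5.15×10^-6, f = 0.01546, h_1 = f(L/D)V²/2g = 20.22 m
Pipe 2: V = 3.488 m/s, Re = 2.95×10^5, ε/D = 0.00151, f = 0.02266, h_2 = f(L/D)V²/2g = 31.77 m
Series → Q common, losses add: H = Σh = 51.98 m

H ≈ 52.0 m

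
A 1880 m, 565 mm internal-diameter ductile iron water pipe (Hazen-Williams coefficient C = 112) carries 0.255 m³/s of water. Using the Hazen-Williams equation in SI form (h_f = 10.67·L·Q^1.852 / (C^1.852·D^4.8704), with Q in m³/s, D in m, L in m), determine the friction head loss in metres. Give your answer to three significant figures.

h_f ≈ 4.13 m

h_f = 10.67·1880·0.255^1.852 / (112^1.852·0.565^4.8704) = 4.128 m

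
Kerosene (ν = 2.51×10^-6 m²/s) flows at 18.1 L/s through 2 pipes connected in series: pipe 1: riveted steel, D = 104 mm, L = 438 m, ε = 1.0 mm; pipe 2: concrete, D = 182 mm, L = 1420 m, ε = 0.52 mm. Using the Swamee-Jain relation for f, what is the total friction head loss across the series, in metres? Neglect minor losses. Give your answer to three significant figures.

H ≈ 42.9 m

Pipe 1: V = 2.131 m/s, Re = 8.83×10^4, ε/D = 0.00962, f = 0.03837, h_1 = f(L/D)V²/2g = 37.39 m
Pipe 2: V = 0.6957 m/s, Re = 5.04×10^4, ε/D = 0.00286, f = 0.02862, h_2 = f(L/D)V²/2g = 5.510 m
Series → Q common, losses add: H = Σh = 42.90 m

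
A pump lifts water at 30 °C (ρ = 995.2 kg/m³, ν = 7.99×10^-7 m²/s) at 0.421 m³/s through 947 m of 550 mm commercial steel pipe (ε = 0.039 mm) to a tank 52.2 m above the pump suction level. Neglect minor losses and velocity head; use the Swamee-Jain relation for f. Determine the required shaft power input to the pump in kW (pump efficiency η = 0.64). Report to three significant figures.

V = 4Q/(πD²) = 1.772 m/s; Re = 1.22×10^6; ε/D = 7.09×10^-5; f = 0.01281
h_f = f(L/D)V²/2g = 3.531 m
Total head H = z + h_f = 52.2 + 3.531 = 55.73 m
P_hyd = ρgQH = 995.2·9.81·0.421·55.73 = 229.1 kW
P_shaft = P_hyd/η = 229.1/0.64 = 357.9 kW

P_shaft ≈ 358 kW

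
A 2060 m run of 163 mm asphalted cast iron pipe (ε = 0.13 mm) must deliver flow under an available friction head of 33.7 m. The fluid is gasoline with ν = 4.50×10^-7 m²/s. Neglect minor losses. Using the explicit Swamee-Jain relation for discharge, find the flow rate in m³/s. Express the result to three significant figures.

Swamee-Jain (Type II): Q = -0.965·√(gD⁵h_f/L)·ln[ε/(3.7D) + √(3.17ν²L/(gD³h_f))]
√(gD⁵h_f/L) = √(9.81·0.163⁵·33.7/2060) = 0.004297
ε/(3.7D) = 2.16×10^-4; √(3.17ν²L/(gD³h_f)) = 3.04×10^-5
Q = -0.965·0.004297·ln(2.459×10^-4) = 0.03446 m³/s
Check: V = 1.65 m/s, Re = 5.98×10^5, f = 0.01930, h_f = 33.9 m ≈ 33.7 m ✓

Q ≈ 0.0345 m³/s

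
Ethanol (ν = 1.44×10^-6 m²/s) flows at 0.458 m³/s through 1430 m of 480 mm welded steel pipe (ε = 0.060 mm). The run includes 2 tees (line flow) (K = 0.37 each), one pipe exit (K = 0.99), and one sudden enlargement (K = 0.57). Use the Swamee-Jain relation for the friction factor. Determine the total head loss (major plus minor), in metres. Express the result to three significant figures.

V = 4Q/(πD²) = 2.531 m/s; V²/2g = 0.3265 m
Re = 8.44×10^5, ε/D = 1.25×10^-4 → f = 0.01405 (Swamee-Jain)
Major: h_f = f(L/D)·V²/2g = 0.01405·2979·0.3265 = 13.66 m
Minor: ΣK = 2.30; h_m = ΣK·V²/2g = 0.7510 m
Total H_L = 13.66 + 0.7510 = 14.41 m

H_L ≈ 14.4 m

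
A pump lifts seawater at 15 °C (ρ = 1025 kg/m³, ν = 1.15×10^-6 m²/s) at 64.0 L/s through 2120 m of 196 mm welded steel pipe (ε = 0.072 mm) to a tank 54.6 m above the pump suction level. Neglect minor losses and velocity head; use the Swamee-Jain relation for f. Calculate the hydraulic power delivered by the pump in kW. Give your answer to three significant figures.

P_hyd ≈ 62.7 kW

V = 4Q/(πD²) = 2.121 m/s; Re = 3.62×10^5; ε/D = 3.67×10^-4; f = 0.01726
h_f = f(L/D)V²/2g = 42.81 m
Total head H = z + h_f = 54.6 + 42.81 = 97.41 m
P_hyd = ρgQH = 1025·9.81·0.0640·97.41 = 62.69 kW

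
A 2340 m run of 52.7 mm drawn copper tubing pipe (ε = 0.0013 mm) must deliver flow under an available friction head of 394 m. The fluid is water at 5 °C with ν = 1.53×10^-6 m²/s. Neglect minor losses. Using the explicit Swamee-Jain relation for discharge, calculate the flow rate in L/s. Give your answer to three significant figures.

Swamee-Jain (Type II): Q = -0.965·√(gD⁵h_f/L)·ln[ε/(3.7D) + √(3.17ν²L/(gD³h_f))]
√(gD⁵h_f/L) = √(9.81·0.0527⁵·394/2340) = 8.194×10^-4
ε/(3.7D) = 6.67×10^-6; √(3.17ν²L/(gD³h_f)) = 1.75×10^-4
Q = -0.965·8.194×10^-4·ln(1.819×10^-4) = 0.006810 m³/s
Check: V = 3.12 m/s, Re = 1.08×10^5, f = 0.01775, h_f = 392 m ≈ 394 m ✓

Q ≈ 6.81 L/s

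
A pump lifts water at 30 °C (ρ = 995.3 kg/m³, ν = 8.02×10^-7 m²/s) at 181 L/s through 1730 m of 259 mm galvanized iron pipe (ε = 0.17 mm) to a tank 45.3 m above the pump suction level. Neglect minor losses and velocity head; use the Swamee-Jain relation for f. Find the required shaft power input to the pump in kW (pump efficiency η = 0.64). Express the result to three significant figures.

V = 4Q/(πD²) = 3.435 m/s; Re = 1.11×10^6; ε/D = 6.56×10^-4; f = 0.01823
h_f = f(L/D)V²/2g = 73.26 m
Total head H = z + h_f = 45.3 + 73.26 = 118.6 m
P_hyd = ρgQH = 995.3·9.81·0.181·118.6 = 209.5 kW
P_shaft = P_hyd/η = 209.5/0.64 = 327.4 kW

P_shaft ≈ 327 kW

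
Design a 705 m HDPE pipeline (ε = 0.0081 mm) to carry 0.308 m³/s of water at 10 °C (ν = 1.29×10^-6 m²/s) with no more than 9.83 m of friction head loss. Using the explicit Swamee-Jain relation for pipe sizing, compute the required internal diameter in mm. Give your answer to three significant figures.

D ≈ 374 mm

Swamee-Jain (Type III): D = 0.66·[ε^1.25·(LQ²/(gh_f))^4.75 + ν·Q^9.4·(L/(gh_f))^5.2]^0.04
LQ²/(gh_f) = 0.6935; L/(gh_f) = 7.311
Term 1 = ε^1.25·(…)^4.75 = 7.60×10^-8; Term 2 = ν·Q^9.4·(…)^5.2 = 6.25×10^-7
D = 0.66·(7.60×10^-8 + 6.25×10^-7)^0.04 = 0.3744 m = 374 mm
Check: V = 2.80 m/s, Re = 8.12×10^5, f = 0.01248, h_f = 9.37 m ≈ 9.83 m ✓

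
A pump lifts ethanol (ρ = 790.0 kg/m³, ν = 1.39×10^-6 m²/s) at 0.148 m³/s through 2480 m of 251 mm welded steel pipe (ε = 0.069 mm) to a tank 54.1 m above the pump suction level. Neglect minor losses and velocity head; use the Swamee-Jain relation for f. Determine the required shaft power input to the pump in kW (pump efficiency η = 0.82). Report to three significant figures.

P_shaft ≈ 177 kW

V = 4Q/(πD²) = 2.991 m/s; Re = 5.40×10^5; ε/D = 2.75×10^-4; f = 0.01608
h_f = f(L/D)V²/2g = 72.45 m
Total head H = z + h_f = 54.1 + 72.45 = 126.6 m
P_hyd = ρgQH = 790.0·9.81·0.148·126.6 = 145.2 kW
P_shaft = P_hyd/η = 145.2/0.82 = 177.0 kW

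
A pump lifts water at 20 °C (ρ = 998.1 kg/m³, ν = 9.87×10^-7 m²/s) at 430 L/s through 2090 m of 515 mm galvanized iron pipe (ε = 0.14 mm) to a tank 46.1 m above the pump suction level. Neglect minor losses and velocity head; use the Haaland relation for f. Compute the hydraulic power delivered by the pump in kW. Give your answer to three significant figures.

P_hyd ≈ 251 kW

V = 4Q/(πD²) = 2.064 m/s; Re = 1.08×10^6; ε/D = 2.72×10^-4; f = 0.01529
h_f = f(L/D)V²/2g = 13.48 m
Total head H = z + h_f = 46.1 + 13.48 = 59.58 m
P_hyd = ρgQH = 998.1·9.81·0.430·59.58 = 250.8 kW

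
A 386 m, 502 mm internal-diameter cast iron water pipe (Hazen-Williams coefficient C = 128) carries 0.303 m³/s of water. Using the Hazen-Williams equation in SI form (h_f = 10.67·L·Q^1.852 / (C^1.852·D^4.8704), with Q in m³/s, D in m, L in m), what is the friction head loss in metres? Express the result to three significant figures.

h_f ≈ 1.62 m

h_f = 10.67·386·0.303^1.852 / (128^1.852·0.502^4.8704) = 1.620 m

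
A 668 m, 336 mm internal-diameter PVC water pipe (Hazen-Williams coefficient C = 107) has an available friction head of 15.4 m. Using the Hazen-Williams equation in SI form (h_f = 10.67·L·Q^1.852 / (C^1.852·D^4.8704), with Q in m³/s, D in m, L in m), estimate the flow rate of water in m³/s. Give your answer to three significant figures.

Q ≈ 0.221 m³/s

Rearranging: Q = [h_f·C^1.852·D^4.8704 / (10.67·L)]^(1/1.852)
Q = [15.4·107^1.852·0.336^4.8704 / (10.67·668)]^0.540 = 0.2211 m³/s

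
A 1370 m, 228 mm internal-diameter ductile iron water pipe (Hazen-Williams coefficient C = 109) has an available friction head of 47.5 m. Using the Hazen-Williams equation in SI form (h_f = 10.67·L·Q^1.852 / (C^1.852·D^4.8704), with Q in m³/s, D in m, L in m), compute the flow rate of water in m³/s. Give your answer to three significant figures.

Rearranging: Q = [h_f·C^1.852·D^4.8704 / (10.67·L)]^(1/1.852)
Q = [47.5·109^1.852·0.228^4.8704 / (10.67·1370)]^0.540 = 0.1013 m³/s

Q ≈ 0.101 m³/s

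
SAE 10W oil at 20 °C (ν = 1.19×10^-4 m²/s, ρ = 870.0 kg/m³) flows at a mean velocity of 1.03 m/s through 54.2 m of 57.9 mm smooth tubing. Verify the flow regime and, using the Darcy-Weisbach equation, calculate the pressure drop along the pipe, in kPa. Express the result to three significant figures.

Re = VD/ν = 1.03·0.05790/1.19×10^-4 = 501 → laminar (Re < 2300)
f = 64/Re = 0.1277
h_f = f(L/D)V²/(2g) = 0.1277·(54.2/0.05790)·1.03²/(2·9.81) = 6.464 m
Δp = ρg·h_f = 870.0·9.81·6.464 = 55.17 kPa

Δp ≈ 55.2 kPa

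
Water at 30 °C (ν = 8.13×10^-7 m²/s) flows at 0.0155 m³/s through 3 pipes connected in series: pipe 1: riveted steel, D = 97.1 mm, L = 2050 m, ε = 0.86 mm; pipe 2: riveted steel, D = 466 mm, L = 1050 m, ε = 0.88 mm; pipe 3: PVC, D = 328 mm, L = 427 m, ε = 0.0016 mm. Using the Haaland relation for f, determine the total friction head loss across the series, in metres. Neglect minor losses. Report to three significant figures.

Pipe 1: V = 2.093 m/s, Re = 2.50×10^5, ε/D = 0.00886, f = 0.03671, h_1 = f(L/D)V²/2g = 173.1 m
Pipe 2: V = 0.09088 m/s, Re = 5.21×10^4, ε/D = 0.00189, f = 0.02592, h_2 = f(L/D)V²/2g = 0.02458 m
Pipe 3: V = 0.1834 m/s, Re = 7.40×10^4, ε/D = 4.88×10^-6, f = 0.01901, h_3 = f(L/D)V²/2g = 0.04245 m
Series → Q common, losses add: H = Σh = 173.1 m

H ≈ 173 m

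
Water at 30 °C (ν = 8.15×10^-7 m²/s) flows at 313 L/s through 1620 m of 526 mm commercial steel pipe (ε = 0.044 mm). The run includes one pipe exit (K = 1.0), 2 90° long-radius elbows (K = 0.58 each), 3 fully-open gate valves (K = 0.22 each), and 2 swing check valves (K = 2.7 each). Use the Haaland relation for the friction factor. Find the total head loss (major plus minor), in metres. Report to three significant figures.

V = 4Q/(πD²) = 1.440 m/s; V²/2g = 0.1057 m
Re = 9.30×10^5, ε/D = 8.37×10^-5 → f = 0.01317 (Haaland)
Major: h_f = f(L/D)·V²/2g = 0.01317·3080·0.1057 = 4.288 m
Minor: ΣK = 8.22; h_m = ΣK·V²/2g = 0.8692 m
Total H_L = 4.288 + 0.8692 = 5.157 m

H_L ≈ 5.16 m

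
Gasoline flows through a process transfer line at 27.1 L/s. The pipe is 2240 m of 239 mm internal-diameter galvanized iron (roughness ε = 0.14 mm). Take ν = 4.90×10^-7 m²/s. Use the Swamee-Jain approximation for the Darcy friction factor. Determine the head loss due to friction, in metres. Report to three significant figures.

V = 4Q/(πD²) = 4·0.0271/(π·0.239²) = 0.6041 m/s
Re = VD/ν = 0.6041·0.239/4.90×10^-7 = 2.95×10^5 → turbulent
ε/D = 0.14/239 = 5.86×10^-4
Swamee-Jain: f = 0.01883
h_f = f(L/D)V²/(2g) = 0.01883·(2240/0.239)·0.6041²/(2·9.81) = 3.282 m

h_f ≈ 3.28 m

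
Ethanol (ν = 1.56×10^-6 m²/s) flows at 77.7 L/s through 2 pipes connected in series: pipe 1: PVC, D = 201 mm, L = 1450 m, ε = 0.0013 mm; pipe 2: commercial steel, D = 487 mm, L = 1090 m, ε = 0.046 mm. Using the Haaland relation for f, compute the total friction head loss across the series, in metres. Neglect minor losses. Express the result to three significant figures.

H ≈ 31.8 m

Pipe 1: V = 2.449 m/s, Re = 3.16×10^5, ε/D = 6.47×10^-6, f = 0.01426, h_1 = f(L/D)V²/2g = 31.44 m
Pipe 2: V = 0.4171 m/s, Re = 1.30×10^5, ε/D = 9.45×10^-5, f = 0.01737, h_2 = f(L/D)V²/2g = 0.3448 m
Series → Q common, losses add: H = Σh = 31.79 m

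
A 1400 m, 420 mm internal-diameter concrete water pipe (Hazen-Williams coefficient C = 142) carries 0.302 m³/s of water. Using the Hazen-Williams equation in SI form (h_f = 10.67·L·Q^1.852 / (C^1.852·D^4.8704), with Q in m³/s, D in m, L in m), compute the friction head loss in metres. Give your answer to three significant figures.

h_f = 10.67·1400·0.302^1.852 / (142^1.852·0.420^4.8704) = 11.49 m

h_f ≈ 11.5 m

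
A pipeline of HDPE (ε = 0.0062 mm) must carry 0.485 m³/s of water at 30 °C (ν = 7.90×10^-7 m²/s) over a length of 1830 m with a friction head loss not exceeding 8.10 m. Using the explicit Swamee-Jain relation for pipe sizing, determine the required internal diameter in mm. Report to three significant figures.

D ≈ 552 mm

Swamee-Jain (Type III): D = 0.66·[ε^1.25·(LQ²/(gh_f))^4.75 + ν·Q^9.4·(L/(gh_f))^5.2]^0.04
LQ²/(gh_f) = 5.417; L/(gh_f) = 23.03
Term 1 = ε^1.25·(…)^4.75 = 9.46×10^-4; Term 2 = ν·Q^9.4·(…)^5.2 = 0.0107
D = 0.66·(9.46×10^-4 + 0.0107)^0.04 = 0.5522 m = 552 mm
Check: V = 2.02 m/s, Re = 1.42×10^6, f = 0.01130, h_f = 7.82 m ≈ 8.10 m ✓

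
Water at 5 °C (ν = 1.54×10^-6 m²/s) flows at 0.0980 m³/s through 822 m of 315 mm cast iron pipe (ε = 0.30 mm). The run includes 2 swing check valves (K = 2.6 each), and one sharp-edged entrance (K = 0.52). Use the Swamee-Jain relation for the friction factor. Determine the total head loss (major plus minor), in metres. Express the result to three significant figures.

V = 4Q/(πD²) = 1.258 m/s; V²/2g = 0.08060 m
Re = 2.57×10^5, ε/D = 9.52×10^-4 → f = 0.02070 (Swamee-Jain)
Major: h_f = f(L/D)·V²/2g = 0.02070·2610·0.08060 = 4.354 m
Minor: ΣK = 5.72; h_m = ΣK·V²/2g = 0.4610 m
Total H_L = 4.354 + 0.4610 = 4.815 m

H_L ≈ 4.82 m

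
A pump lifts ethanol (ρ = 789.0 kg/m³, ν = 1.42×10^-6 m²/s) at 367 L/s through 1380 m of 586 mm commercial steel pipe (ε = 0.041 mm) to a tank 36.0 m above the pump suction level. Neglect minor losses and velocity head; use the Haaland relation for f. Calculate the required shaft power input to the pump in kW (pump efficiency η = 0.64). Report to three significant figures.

P_shaft ≈ 173 kW

V = 4Q/(πD²) = 1.361 m/s; Re = 5.62×10^5; ε/D = 7.00×10^-5; f = 0.01371
h_f = f(L/D)V²/2g = 3.047 m
Total head H = z + h_f = 36.0 + 3.047 = 39.05 m
P_hyd = ρgQH = 789.0·9.81·0.367·39.05 = 110.9 kW
P_shaft = P_hyd/η = 110.9/0.64 = 173.3 kW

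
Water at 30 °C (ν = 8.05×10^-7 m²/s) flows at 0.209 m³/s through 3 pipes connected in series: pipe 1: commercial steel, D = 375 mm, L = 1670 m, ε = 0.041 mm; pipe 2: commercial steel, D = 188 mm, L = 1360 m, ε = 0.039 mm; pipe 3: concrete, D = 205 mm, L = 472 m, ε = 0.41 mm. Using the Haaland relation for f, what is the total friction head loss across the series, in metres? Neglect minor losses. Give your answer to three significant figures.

Pipe 1: V = 1.892 m/s, Re = 8.82×10^5, ε/D = 1.09×10^-4, f = 0.01360, h_1 = f(L/D)V²/2g = 11.05 m
Pipe 2: V = 7.529 m/s, Re = 1.76×10^6, ε/D = 2.07×10^-4, f = 0.01435, h_2 = f(L/D)V²/2g = 299.9 m
Pipe 3: V = 6.332 m/s, Re = 1.61×10^6, ε/D = 0.00200, f = 0.02357, h_3 = f(L/D)V²/2g = 110.9 m
Series → Q common, losses add: H = Σh = 421.9 m

H ≈ 422 m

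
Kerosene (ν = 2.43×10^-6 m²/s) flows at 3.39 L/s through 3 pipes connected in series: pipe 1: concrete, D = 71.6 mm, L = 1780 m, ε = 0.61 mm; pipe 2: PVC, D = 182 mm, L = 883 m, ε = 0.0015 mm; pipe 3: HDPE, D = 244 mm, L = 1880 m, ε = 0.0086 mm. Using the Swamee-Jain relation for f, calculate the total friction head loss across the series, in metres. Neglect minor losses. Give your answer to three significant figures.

H ≈ 35.2 m

Pipe 1: V = 0.8419 m/s, Re = 2.48×10^4, ε/D = 0.00852, f = 0.03900, h_1 = f(L/D)V²/2g = 35.03 m
Pipe 2: V = 0.1303 m/s, Re = 9760, ε/D = 8.24×10^-6, f = 0.03119, h_2 = f(L/D)V²/2g = 0.1310 m
Pipe 3: V = 0.07250 m/s, Re = 7280, ε/D = 3.52×10^-5, f = 0.03392, h_3 = f(L/D)V²/2g = 0.07001 m
Series → Q common, losses add: H = Σh = 35.23 m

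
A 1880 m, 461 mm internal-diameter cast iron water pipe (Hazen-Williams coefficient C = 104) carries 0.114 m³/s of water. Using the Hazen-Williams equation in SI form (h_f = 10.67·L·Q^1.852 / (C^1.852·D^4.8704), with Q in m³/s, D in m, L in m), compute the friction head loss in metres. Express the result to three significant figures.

h_f = 10.67·1880·0.114^1.852 / (104^1.852·0.461^4.8704) = 2.871 m

h_f ≈ 2.87 m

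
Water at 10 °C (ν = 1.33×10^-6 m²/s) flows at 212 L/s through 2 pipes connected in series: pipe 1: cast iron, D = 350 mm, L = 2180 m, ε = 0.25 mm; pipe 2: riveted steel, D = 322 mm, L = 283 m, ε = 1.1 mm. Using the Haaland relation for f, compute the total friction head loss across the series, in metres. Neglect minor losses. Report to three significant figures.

Pipe 1: V = 2.203 m/s, Re = 5.80×10^5, ε/D = 7.14×10^-4, f = 0.01873, h_1 = f(L/D)V²/2g = 28.87 m
Pipe 2: V = 2.603 m/s, Re = 6.30×10^5, ε/D = 0.00342, f = 0.02738, h_2 = f(L/D)V²/2g = 8.312 m
Series → Q common, losses add: H = Σh = 37.18 m

H ≈ 37.2 m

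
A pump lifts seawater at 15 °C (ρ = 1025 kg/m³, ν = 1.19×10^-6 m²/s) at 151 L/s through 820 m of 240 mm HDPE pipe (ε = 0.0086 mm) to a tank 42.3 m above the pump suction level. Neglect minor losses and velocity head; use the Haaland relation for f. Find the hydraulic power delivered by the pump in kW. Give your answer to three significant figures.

V = 4Q/(πD²) = 3.338 m/s; Re = 6.73×10^5; ε/D = 3.58×10^-5; f = 0.01292
h_f = f(L/D)V²/2g = 25.07 m
Total head H = z + h_f = 42.3 + 25.07 = 67.37 m
P_hyd = ρgQH = 1025·9.81·0.151·67.37 = 102.3 kW

P_hyd ≈ 102 kW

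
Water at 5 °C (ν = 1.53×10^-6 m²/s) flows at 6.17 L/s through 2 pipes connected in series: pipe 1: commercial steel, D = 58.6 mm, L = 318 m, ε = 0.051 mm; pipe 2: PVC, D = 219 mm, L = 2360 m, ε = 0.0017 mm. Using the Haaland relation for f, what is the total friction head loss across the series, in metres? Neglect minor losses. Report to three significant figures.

H ≈ 31.9 m

Pipe 1: V = 2.288 m/s, Re = 8.76×10^4, ε/D = 8.70×10^-4, f = 0.02180, h_1 = f(L/D)V²/2g = 31.55 m
Pipe 2: V = 0.1638 m/s, Re = 2.34×10^4, ε/D = 7.76×10^-6, f = 0.02476, h_2 = f(L/D)V²/2g = 0.3649 m
Series → Q common, losses add: H = Σh = 31.92 m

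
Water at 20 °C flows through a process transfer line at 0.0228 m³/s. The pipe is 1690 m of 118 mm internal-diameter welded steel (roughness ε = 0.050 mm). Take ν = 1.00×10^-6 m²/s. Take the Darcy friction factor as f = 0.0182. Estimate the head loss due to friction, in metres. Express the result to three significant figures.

h_f ≈ 57.7 m

V = 4Q/(πD²) = 4·0.0228/(π·0.118²) = 2.085 m/s
h_f = f(L/D)V²/(2g) = 0.01820·(1690/0.118)·2.085²/(2·9.81) = 57.75 m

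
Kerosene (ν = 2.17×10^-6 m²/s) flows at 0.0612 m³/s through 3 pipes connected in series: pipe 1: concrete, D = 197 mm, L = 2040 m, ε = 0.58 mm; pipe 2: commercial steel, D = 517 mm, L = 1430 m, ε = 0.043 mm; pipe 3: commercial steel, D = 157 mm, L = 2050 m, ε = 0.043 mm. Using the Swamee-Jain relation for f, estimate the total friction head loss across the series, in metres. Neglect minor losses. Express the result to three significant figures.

H ≈ 173 m

Pipe 1: V = 2.008 m/s, Re = 1.82×10^5, ε/D = 0.00294, f = 0.02696, h_1 = f(L/D)V²/2g = 57.37 m
Pipe 2: V = 0.2915 m/s, Re = 6.95×10^4, ε/D = 8.32×10^-5, f = 0.01971, h_2 = f(L/D)V²/2g = 0.2361 m
Pipe 3: V = 3.161 m/s, Re = 2.29×10^5, ε/D = 2.74×10^-4, f = 0.01736, h_3 = f(L/D)V²/2g = 115.4 m
Series → Q common, losses add: H = Σh = 173.0 m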